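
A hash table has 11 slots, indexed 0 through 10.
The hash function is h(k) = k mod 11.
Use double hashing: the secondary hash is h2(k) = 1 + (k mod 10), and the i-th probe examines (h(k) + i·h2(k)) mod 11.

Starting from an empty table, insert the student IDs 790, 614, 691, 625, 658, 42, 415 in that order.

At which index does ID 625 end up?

790 hashes to 9; slot 9 is free -> place at 9.
614 hashes to 9, h2=5; 9 taken -> place at 3.
691 hashes to 9, h2=2; 9 taken -> place at 0.
625 hashes to 9, h2=6; 9 taken -> place at 4.
658 hashes to 9, h2=9; 9 taken -> place at 7.
42 hashes to 9, h2=3; 9 taken -> place at 1.
415 hashes to 8; slot 8 is free -> place at 8.
Table: [691, 42, -, 614, 625, -, -, 658, 415, 790, -]

4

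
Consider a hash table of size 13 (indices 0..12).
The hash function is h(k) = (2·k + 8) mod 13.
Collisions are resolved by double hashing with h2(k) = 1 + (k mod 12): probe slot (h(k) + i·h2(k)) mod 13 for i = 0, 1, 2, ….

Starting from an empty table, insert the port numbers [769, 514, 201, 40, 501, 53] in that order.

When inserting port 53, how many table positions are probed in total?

2

Insert 769: h=12, slot 12 empty -> index 12.
Insert 514: h=9, slot 9 empty -> index 9.
Insert 201: h=7, slot 7 empty -> index 7.
Insert 40: h=10, slot 10 empty -> index 10.
Insert 501: h=9, h2=10, slot 9 occupied -> index 6.
Insert 53: h=10, h2=6, slot 10 occupied -> index 3.
Table: [-, -, -, 53, -, -, 501, 201, -, 514, 40, -, 769]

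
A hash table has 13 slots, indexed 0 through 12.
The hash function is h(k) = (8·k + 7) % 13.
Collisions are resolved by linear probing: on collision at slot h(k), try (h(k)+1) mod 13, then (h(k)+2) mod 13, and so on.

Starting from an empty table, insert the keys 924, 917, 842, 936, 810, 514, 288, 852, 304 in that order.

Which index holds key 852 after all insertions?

1

924 hashes to 2; slot 2 is free → place at 2.
917 hashes to 11; slot 11 is free → place at 11.
842 hashes to 9; slot 9 is free → place at 9.
936 hashes to 7; slot 7 is free → place at 7.
810 hashes to 0; slot 0 is free → place at 0.
514 hashes to 11; 11 taken → place at 12.
288 hashes to 10; slot 10 is free → place at 10.
852 hashes to 11; 11,12,0 taken → place at 1.
304 hashes to 8; slot 8 is free → place at 8.
Table: [810, 852, 924, ∅, ∅, ∅, ∅, 936, 304, 842, 288, 917, 514]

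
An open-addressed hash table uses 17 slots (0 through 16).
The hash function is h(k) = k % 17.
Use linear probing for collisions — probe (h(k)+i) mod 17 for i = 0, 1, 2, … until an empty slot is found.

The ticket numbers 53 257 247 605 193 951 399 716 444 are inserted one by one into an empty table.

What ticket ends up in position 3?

257

53 hashes to 2; slot 2 is free => place at 2.
257 hashes to 2; 2 taken => place at 3.
247 hashes to 9; slot 9 is free => place at 9.
605 hashes to 10; slot 10 is free => place at 10.
193 hashes to 6; slot 6 is free => place at 6.
951 hashes to 16; slot 16 is free => place at 16.
399 hashes to 8; slot 8 is free => place at 8.
716 hashes to 2; 2,3 taken => place at 4.
444 hashes to 2; 2,3,4 taken => place at 5.
Table: [—, —, 53, 257, 716, 444, 193, —, 399, 247, 605, —, —, —, —, —, 951]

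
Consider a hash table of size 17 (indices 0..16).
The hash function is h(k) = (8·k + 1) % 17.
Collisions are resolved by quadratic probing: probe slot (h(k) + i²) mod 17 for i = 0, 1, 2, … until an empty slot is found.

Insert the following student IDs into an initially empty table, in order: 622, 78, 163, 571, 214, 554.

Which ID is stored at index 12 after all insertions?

Insert 622: h=13, slot 13 empty -> index 13.
Insert 78: h=13, slot 13 occupied -> index 14.
Insert 163: h=13, slots 13,14 occupied -> index 0.
Insert 571: h=13, slots 13,14,0 occupied -> index 5.
Insert 214: h=13, slots 13,14,0,5 occupied -> index 12.
Insert 554: h=13, slots 13,14,0,5,12 occupied -> index 4.
Table: [163, -, -, -, 554, 571, -, -, -, -, -, -, 214, 622, 78, -, -]

214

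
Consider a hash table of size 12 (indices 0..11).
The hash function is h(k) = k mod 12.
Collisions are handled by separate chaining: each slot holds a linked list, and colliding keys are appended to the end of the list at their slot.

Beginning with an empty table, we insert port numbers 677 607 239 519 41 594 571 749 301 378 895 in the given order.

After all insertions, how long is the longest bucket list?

3

677 -> bucket 5
607 -> bucket 7
239 -> bucket 11
519 -> bucket 3
41 -> bucket 5 (collision)
594 -> bucket 6
571 -> bucket 7 (collision)
749 -> bucket 5 (collision)
301 -> bucket 1
378 -> bucket 6 (collision)
895 -> bucket 7 (collision)
Final buckets:
0: .
1: 301
2: .
3: 519
4: .
5: 677 -> 41 -> 749
6: 594 -> 378
7: 607 -> 571 -> 895
8: .
9: .
10: .
11: 239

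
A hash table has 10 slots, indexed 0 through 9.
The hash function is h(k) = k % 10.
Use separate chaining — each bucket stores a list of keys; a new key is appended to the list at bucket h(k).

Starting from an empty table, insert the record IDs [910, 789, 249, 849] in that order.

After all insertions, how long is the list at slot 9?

Insert 910: h=0, bucket 0 empty → new chain.
Insert 789: h=9, bucket 9 empty → new chain.
Insert 249: h=9, bucket 9 nonempty → append to chain.
Insert 849: h=9, bucket 9 nonempty → append to chain.
Final buckets:
0: 910
1: -
2: -
3: -
4: -
5: -
6: -
7: -
8: -
9: 789 -> 249 -> 849

3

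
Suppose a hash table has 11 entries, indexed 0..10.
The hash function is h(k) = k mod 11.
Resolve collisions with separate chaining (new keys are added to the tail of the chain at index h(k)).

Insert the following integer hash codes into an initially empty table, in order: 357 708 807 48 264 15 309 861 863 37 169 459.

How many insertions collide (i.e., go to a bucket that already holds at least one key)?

357 → bucket 5
708 → bucket 4
807 → bucket 4 (collision)
48 → bucket 4 (collision)
264 → bucket 0
15 → bucket 4 (collision)
309 → bucket 1
861 → bucket 3
863 → bucket 5 (collision)
37 → bucket 4 (collision)
169 → bucket 4 (collision)
459 → bucket 8
Final buckets:
0: 264
1: 309
2: .
3: 861
4: 708 -> 807 -> 48 -> 15 -> 37 -> 169
5: 357 -> 863
6: .
7: .
8: 459
9: .
10: .

6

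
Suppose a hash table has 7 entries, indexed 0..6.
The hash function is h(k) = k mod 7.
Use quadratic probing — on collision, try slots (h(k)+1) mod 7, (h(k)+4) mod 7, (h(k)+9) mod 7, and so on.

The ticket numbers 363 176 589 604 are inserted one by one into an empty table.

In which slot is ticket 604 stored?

363 hashes to 6; slot 6 is free -> place at 6.
176 hashes to 1; slot 1 is free -> place at 1.
589 hashes to 1; 1 taken -> place at 2.
604 hashes to 2; 2 taken -> place at 3.
Table: [., 176, 589, 604, ., ., 363]

3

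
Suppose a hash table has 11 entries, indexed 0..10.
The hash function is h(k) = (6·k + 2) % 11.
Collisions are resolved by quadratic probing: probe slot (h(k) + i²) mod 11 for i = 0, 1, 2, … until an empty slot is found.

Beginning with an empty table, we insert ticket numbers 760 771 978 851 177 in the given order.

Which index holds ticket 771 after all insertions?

9

760: h=8 -> slot 8
771: h=8, probe 8,9 -> slot 9
978: h=7 -> slot 7
851: h=4 -> slot 4
177: h=8, probe 8,9,1 -> slot 1
Table: [_, 177, _, _, 851, _, _, 978, 760, 771, _]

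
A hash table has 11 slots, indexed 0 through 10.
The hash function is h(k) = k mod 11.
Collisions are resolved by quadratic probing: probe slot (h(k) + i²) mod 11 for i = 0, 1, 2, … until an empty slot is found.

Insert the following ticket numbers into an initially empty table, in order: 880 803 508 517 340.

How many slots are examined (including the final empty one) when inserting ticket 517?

Insert 880: h=0, slot 0 empty → index 0.
Insert 803: h=0, slot 0 occupied → index 1.
Insert 508: h=2, slot 2 empty → index 2.
Insert 517: h=0, slots 0,1 occupied → index 4.
Insert 340: h=10, slot 10 empty → index 10.
Table: [880, 803, 508, ∅, 517, ∅, ∅, ∅, ∅, ∅, 340]

3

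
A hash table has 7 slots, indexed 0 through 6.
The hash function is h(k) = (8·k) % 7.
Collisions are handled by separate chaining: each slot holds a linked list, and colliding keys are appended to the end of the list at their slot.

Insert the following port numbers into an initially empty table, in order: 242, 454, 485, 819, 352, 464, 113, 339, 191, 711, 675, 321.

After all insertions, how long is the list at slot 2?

4

242 -> bucket 4
454 -> bucket 6
485 -> bucket 2
819 -> bucket 0
352 -> bucket 2 (collision)
464 -> bucket 2 (collision)
113 -> bucket 1
339 -> bucket 3
191 -> bucket 2 (collision)
711 -> bucket 4 (collision)
675 -> bucket 3 (collision)
321 -> bucket 6 (collision)
Final buckets:
0: 819
1: 113
2: 485 -> 352 -> 464 -> 191
3: 339 -> 675
4: 242 -> 711
5: —
6: 454 -> 321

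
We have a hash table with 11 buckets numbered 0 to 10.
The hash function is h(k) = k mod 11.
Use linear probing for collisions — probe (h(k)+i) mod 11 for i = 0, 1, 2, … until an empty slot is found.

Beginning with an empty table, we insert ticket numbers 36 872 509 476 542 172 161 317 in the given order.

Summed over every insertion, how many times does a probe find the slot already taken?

14

36: h=3 -> slot 3
872: h=3, probe 3,4 -> slot 4
509: h=3, probe 3,4,5 -> slot 5
476: h=3, probe 3,4,5,6 -> slot 6
542: h=3, probe 3,4,5,6,7 -> slot 7
172: h=7, probe 7,8 -> slot 8
161: h=7, probe 7,8,9 -> slot 9
317: h=9, probe 9,10 -> slot 10
Table: [_, _, _, 36, 872, 509, 476, 542, 172, 161, 317]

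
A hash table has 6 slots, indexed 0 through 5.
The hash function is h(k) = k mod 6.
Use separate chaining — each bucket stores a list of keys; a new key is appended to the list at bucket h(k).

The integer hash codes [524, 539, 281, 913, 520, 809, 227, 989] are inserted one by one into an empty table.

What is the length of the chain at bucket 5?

5

Insert 524: h=2, bucket 2 empty → new chain.
Insert 539: h=5, bucket 5 empty → new chain.
Insert 281: h=5, bucket 5 nonempty → append to chain.
Insert 913: h=1, bucket 1 empty → new chain.
Insert 520: h=4, bucket 4 empty → new chain.
Insert 809: h=5, bucket 5 nonempty → append to chain.
Insert 227: h=5, bucket 5 nonempty → append to chain.
Insert 989: h=5, bucket 5 nonempty → append to chain.
Final buckets:
0: _
1: 913
2: 524
3: _
4: 520
5: 539 -> 281 -> 809 -> 227 -> 989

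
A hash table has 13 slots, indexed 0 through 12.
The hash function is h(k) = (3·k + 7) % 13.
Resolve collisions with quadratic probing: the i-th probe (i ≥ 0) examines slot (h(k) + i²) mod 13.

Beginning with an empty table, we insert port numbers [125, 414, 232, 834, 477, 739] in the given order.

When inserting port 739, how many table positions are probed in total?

4

125 hashes to 5; slot 5 is free → place at 5.
414 hashes to 1; slot 1 is free → place at 1.
232 hashes to 1; 1 taken → place at 2.
834 hashes to 0; slot 0 is free → place at 0.
477 hashes to 8; slot 8 is free → place at 8.
739 hashes to 1; 1,2,5 taken → place at 10.
Table: [834, 414, 232, _, _, 125, _, _, 477, _, 739, _, _]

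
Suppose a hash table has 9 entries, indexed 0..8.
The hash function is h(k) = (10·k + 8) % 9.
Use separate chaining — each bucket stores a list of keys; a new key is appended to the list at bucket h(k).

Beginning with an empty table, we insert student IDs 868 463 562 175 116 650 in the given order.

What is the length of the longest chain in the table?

4

868 → bucket 3
463 → bucket 3 (collision)
562 → bucket 3 (collision)
175 → bucket 3 (collision)
116 → bucket 7
650 → bucket 1
Final buckets:
0: -
1: 650
2: -
3: 868 -> 463 -> 562 -> 175
4: -
5: -
6: -
7: 116
8: -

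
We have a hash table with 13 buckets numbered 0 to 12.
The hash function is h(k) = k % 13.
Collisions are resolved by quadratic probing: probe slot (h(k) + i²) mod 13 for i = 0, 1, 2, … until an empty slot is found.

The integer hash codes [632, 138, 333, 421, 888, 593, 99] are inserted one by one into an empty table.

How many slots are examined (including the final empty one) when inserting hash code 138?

2

632 hashes to 8; slot 8 is free => place at 8.
138 hashes to 8; 8 taken => place at 9.
333 hashes to 8; 8,9 taken => place at 12.
421 hashes to 5; slot 5 is free => place at 5.
888 hashes to 4; slot 4 is free => place at 4.
593 hashes to 8; 8,9,12,4 taken => place at 11.
99 hashes to 8; 8,9,12,4,11 taken => place at 7.
Table: [∅, ∅, ∅, ∅, 888, 421, ∅, 99, 632, 138, ∅, 593, 333]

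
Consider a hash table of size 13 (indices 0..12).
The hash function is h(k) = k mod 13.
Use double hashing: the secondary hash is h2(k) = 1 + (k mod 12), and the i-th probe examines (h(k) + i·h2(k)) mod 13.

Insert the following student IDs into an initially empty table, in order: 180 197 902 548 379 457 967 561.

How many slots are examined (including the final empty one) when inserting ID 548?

3

180: h=11 => slot 11
197: h=2 => slot 2
902: h=5 => slot 5
548: h=2, h2=9, probe 2,11,7 => slot 7
379: h=2, h2=8, probe 2,10 => slot 10
457: h=2, h2=2, probe 2,4 => slot 4
967: h=5, h2=8, probe 5,0 => slot 0
561: h=2, h2=10, probe 2,12 => slot 12
Table: [967, ∅, 197, ∅, 457, 902, ∅, 548, ∅, ∅, 379, 180, 561]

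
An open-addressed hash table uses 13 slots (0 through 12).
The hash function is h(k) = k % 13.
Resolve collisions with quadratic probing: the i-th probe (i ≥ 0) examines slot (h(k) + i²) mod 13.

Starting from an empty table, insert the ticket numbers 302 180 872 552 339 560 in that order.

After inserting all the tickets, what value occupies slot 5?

560

Insert 302: h=3, slot 3 empty -> index 3.
Insert 180: h=11, slot 11 empty -> index 11.
Insert 872: h=1, slot 1 empty -> index 1.
Insert 552: h=6, slot 6 empty -> index 6.
Insert 339: h=1, slot 1 occupied -> index 2.
Insert 560: h=1, slots 1,2 occupied -> index 5.
Table: [—, 872, 339, 302, —, 560, 552, —, —, —, —, 180, —]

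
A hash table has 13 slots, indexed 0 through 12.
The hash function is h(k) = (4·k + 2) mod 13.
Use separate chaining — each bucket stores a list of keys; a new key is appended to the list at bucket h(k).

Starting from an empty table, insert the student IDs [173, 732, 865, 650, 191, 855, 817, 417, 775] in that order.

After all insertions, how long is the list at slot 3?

Insert 173: h=5, bucket 5 empty -> new chain.
Insert 732: h=5, bucket 5 nonempty -> append to chain.
Insert 865: h=4, bucket 4 empty -> new chain.
Insert 650: h=2, bucket 2 empty -> new chain.
Insert 191: h=12, bucket 12 empty -> new chain.
Insert 855: h=3, bucket 3 empty -> new chain.
Insert 817: h=7, bucket 7 empty -> new chain.
Insert 417: h=6, bucket 6 empty -> new chain.
Insert 775: h=8, bucket 8 empty -> new chain.
Final buckets:
0: —
1: —
2: 650
3: 855
4: 865
5: 173 -> 732
6: 417
7: 817
8: 775
9: —
10: —
11: —
12: 191

1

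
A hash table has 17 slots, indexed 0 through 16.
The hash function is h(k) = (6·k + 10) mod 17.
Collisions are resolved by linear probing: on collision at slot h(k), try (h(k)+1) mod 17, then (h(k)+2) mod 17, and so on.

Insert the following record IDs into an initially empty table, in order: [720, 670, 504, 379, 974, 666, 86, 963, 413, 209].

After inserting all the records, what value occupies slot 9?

963

720: h=12 → slot 12
670: h=1 → slot 1
504: h=8 → slot 8
379: h=6 → slot 6
974: h=6, probe 6,7 → slot 7
666: h=11 → slot 11
86: h=16 → slot 16
963: h=8, probe 8,9 → slot 9
413: h=6, probe 6,7,8,9,10 → slot 10
209: h=6, probe 6,7,8,9,10,11,12,13 → slot 13
Table: [_, 670, _, _, _, _, 379, 974, 504, 963, 413, 666, 720, 209, _, _, 86]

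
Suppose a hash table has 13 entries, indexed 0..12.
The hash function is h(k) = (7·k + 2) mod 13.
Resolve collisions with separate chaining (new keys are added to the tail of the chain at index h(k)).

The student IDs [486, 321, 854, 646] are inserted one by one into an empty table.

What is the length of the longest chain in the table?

3

Insert 486: h=11, bucket 11 empty → new chain.
Insert 321: h=0, bucket 0 empty → new chain.
Insert 854: h=0, bucket 0 nonempty → append to chain.
Insert 646: h=0, bucket 0 nonempty → append to chain.
Final buckets:
0: 321 -> 854 -> 646
1: _
2: _
3: _
4: _
5: _
6: _
7: _
8: _
9: _
10: _
11: 486
12: _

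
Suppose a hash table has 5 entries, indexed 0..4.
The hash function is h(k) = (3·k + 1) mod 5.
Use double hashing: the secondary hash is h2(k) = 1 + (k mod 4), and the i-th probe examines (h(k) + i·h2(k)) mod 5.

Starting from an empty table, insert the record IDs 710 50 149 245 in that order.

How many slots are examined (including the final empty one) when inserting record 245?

3

710: h=1 → slot 1
50: h=1, h2=3, probe 1,4 → slot 4
149: h=3 → slot 3
245: h=1, h2=2, probe 1,3,0 → slot 0
Table: [245, 710, _, 149, 50]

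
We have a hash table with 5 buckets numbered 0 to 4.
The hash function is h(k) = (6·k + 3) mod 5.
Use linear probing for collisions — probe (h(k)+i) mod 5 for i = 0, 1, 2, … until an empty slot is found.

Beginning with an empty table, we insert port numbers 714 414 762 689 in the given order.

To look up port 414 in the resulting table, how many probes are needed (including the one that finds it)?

714: h=2 => slot 2
414: h=2, probe 2,3 => slot 3
762: h=0 => slot 0
689: h=2, probe 2,3,4 => slot 4
Table: [762, —, 714, 414, 689]
Lookup 414: h=2, probe 2,3 → found at 3.

2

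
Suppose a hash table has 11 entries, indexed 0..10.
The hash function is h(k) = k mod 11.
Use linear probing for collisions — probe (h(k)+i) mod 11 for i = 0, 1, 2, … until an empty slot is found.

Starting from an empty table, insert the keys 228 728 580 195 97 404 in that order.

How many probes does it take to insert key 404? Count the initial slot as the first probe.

228 hashes to 8; slot 8 is free => place at 8.
728 hashes to 2; slot 2 is free => place at 2.
580 hashes to 8; 8 taken => place at 9.
195 hashes to 8; 8,9 taken => place at 10.
97 hashes to 9; 9,10 taken => place at 0.
404 hashes to 8; 8,9,10,0 taken => place at 1.
Table: [97, 404, 728, ., ., ., ., ., 228, 580, 195]

5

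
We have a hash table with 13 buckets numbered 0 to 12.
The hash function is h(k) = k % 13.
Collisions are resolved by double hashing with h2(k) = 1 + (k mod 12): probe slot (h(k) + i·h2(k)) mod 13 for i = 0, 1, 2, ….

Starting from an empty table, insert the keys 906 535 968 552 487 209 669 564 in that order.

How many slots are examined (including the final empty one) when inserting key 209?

906 hashes to 9; slot 9 is free → place at 9.
535 hashes to 2; slot 2 is free → place at 2.
968 hashes to 6; slot 6 is free → place at 6.
552 hashes to 6, h2=1; 6 taken → place at 7.
487 hashes to 6, h2=8; 6 taken → place at 1.
209 hashes to 1, h2=6; 1,7 taken → place at 0.
669 hashes to 6, h2=10; 6 taken → place at 3.
564 hashes to 5; slot 5 is free → place at 5.
Table: [209, 487, 535, 669, _, 564, 968, 552, _, 906, _, _, _]

3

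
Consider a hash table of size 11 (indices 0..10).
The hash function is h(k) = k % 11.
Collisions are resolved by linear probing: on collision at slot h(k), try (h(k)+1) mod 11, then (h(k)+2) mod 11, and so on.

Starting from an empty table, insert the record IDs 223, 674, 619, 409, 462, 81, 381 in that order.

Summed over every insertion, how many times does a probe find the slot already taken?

5

223: h=3 => slot 3
674: h=3, probe 3,4 => slot 4
619: h=3, probe 3,4,5 => slot 5
409: h=2 => slot 2
462: h=0 => slot 0
81: h=4, probe 4,5,6 => slot 6
381: h=7 => slot 7
Table: [462, -, 409, 223, 674, 619, 81, 381, -, -, -]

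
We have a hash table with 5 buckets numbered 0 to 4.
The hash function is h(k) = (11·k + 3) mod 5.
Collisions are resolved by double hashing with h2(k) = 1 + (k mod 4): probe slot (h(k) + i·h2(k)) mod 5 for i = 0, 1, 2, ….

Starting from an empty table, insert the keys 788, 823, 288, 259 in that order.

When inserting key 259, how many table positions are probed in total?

4

788 hashes to 1; slot 1 is free → place at 1.
823 hashes to 1, h2=4; 1 taken → place at 0.
288 hashes to 1, h2=1; 1 taken → place at 2.
259 hashes to 2, h2=4; 2,1,0 taken → place at 4.
Table: [823, 788, 288, -, 259]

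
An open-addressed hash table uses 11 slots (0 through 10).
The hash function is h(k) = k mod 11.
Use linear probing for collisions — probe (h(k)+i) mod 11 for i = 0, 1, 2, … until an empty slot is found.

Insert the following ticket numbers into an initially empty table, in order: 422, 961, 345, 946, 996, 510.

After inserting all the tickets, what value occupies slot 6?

345

422: h=4 → slot 4
961: h=4, probe 4,5 → slot 5
345: h=4, probe 4,5,6 → slot 6
946: h=0 → slot 0
996: h=6, probe 6,7 → slot 7
510: h=4, probe 4,5,6,7,8 → slot 8
Table: [946, ., ., ., 422, 961, 345, 996, 510, ., .]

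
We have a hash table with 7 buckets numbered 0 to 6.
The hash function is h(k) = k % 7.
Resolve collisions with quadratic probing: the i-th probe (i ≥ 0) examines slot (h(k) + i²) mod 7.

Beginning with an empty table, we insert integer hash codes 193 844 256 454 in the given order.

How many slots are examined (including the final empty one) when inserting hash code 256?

3

Insert 193: h=4, slot 4 empty → index 4.
Insert 844: h=4, slot 4 occupied → index 5.
Insert 256: h=4, slots 4,5 occupied → index 1.
Insert 454: h=6, slot 6 empty → index 6.
Table: [_, 256, _, _, 193, 844, 454]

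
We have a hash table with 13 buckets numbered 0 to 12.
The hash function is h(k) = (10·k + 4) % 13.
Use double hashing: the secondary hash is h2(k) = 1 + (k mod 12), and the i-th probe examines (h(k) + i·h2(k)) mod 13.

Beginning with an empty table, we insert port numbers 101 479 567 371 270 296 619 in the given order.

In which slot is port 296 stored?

101: h=0 -> slot 0
479: h=10 -> slot 10
567: h=6 -> slot 6
371: h=9 -> slot 9
270: h=0, h2=7, probe 0,7 -> slot 7
296: h=0, h2=9, probe 0,9,5 -> slot 5
619: h=6, h2=8, probe 6,1 -> slot 1
Table: [101, 619, _, _, _, 296, 567, 270, _, 371, 479, _, _]

5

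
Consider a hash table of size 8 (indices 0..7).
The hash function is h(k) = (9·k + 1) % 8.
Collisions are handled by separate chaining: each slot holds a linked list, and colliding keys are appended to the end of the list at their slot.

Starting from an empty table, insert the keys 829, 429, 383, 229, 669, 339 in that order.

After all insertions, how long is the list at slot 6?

4

829 -> bucket 6
429 -> bucket 6 (collision)
383 -> bucket 0
229 -> bucket 6 (collision)
669 -> bucket 6 (collision)
339 -> bucket 4
Final buckets:
0: 383
1: —
2: —
3: —
4: 339
5: —
6: 829 -> 429 -> 229 -> 669
7: —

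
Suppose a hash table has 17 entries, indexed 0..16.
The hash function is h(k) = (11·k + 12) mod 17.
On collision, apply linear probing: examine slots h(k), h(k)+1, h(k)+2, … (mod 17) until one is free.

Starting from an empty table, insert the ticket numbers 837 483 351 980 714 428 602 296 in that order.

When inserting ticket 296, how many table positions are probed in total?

4

Insert 837: h=5, slot 5 empty -> index 5.
Insert 483: h=4, slot 4 empty -> index 4.
Insert 351: h=14, slot 14 empty -> index 14.
Insert 980: h=14, slot 14 occupied -> index 15.
Insert 714: h=12, slot 12 empty -> index 12.
Insert 428: h=11, slot 11 empty -> index 11.
Insert 602: h=4, slots 4,5 occupied -> index 6.
Insert 296: h=4, slots 4,5,6 occupied -> index 7.
Table: [_, _, _, _, 483, 837, 602, 296, _, _, _, 428, 714, _, 351, 980, _]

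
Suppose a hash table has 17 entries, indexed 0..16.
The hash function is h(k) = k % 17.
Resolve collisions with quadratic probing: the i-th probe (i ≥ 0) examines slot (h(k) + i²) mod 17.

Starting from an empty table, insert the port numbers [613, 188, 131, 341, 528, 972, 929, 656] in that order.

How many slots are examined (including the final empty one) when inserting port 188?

613 hashes to 1; slot 1 is free -> place at 1.
188 hashes to 1; 1 taken -> place at 2.
131 hashes to 12; slot 12 is free -> place at 12.
341 hashes to 1; 1,2 taken -> place at 5.
528 hashes to 1; 1,2,5 taken -> place at 10.
972 hashes to 3; slot 3 is free -> place at 3.
929 hashes to 11; slot 11 is free -> place at 11.
656 hashes to 10; 10,11 taken -> place at 14.
Table: [—, 613, 188, 972, —, 341, —, —, —, —, 528, 929, 131, —, 656, —, —]

2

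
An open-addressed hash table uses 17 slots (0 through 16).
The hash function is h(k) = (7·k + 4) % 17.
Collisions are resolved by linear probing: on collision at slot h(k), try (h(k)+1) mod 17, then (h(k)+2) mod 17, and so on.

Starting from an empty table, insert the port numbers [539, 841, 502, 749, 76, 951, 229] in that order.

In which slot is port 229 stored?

539 hashes to 3; slot 3 is free => place at 3.
841 hashes to 9; slot 9 is free => place at 9.
502 hashes to 16; slot 16 is free => place at 16.
749 hashes to 11; slot 11 is free => place at 11.
76 hashes to 9; 9 taken => place at 10.
951 hashes to 14; slot 14 is free => place at 14.
229 hashes to 9; 9,10,11 taken => place at 12.
Table: [_, _, _, 539, _, _, _, _, _, 841, 76, 749, 229, _, 951, _, 502]

12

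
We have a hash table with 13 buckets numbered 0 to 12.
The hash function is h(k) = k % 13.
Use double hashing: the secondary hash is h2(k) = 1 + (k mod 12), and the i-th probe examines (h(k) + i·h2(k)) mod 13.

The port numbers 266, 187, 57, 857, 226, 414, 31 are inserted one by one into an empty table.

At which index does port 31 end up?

266 hashes to 6; slot 6 is free => place at 6.
187 hashes to 5; slot 5 is free => place at 5.
57 hashes to 5, h2=10; 5 taken => place at 2.
857 hashes to 12; slot 12 is free => place at 12.
226 hashes to 5, h2=11; 5 taken => place at 3.
414 hashes to 11; slot 11 is free => place at 11.
31 hashes to 5, h2=8; 5 taken => place at 0.
Table: [31, -, 57, 226, -, 187, 266, -, -, -, -, 414, 857]

0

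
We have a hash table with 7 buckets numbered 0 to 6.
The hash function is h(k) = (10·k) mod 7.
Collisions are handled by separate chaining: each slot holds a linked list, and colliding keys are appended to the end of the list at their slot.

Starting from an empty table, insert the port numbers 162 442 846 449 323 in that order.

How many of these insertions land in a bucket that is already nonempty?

162 -> bucket 3
442 -> bucket 3 (collision)
846 -> bucket 4
449 -> bucket 3 (collision)
323 -> bucket 3 (collision)
Final buckets:
0: .
1: .
2: .
3: 162 -> 442 -> 449 -> 323
4: 846
5: .
6: .

3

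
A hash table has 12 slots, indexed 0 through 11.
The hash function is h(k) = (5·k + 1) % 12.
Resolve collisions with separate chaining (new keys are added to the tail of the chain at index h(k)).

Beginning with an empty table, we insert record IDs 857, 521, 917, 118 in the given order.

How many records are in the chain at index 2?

Insert 857: h=2, bucket 2 empty → new chain.
Insert 521: h=2, bucket 2 nonempty → append to chain.
Insert 917: h=2, bucket 2 nonempty → append to chain.
Insert 118: h=3, bucket 3 empty → new chain.
Final buckets:
0: -
1: -
2: 857 -> 521 -> 917
3: 118
4: -
5: -
6: -
7: -
8: -
9: -
10: -
11: -

3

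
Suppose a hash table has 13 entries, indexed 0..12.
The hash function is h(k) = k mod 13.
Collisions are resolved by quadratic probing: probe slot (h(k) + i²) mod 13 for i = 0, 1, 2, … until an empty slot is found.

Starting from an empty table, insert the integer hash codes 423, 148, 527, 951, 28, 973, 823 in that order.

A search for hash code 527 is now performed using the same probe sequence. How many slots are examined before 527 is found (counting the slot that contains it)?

Insert 423: h=7, slot 7 empty -> index 7.
Insert 148: h=5, slot 5 empty -> index 5.
Insert 527: h=7, slot 7 occupied -> index 8.
Insert 951: h=2, slot 2 empty -> index 2.
Insert 28: h=2, slot 2 occupied -> index 3.
Insert 973: h=11, slot 11 empty -> index 11.
Insert 823: h=4, slot 4 empty -> index 4.
Table: [—, —, 951, 28, 823, 148, —, 423, 527, —, —, 973, —]
Lookup 527: h=7, probe 7,8 → found at 8.

2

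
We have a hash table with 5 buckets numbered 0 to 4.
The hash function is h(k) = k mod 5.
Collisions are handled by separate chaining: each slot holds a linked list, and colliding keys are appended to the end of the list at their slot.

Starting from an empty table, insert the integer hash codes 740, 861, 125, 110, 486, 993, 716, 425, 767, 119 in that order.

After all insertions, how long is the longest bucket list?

4

740 → bucket 0
861 → bucket 1
125 → bucket 0 (collision)
110 → bucket 0 (collision)
486 → bucket 1 (collision)
993 → bucket 3
716 → bucket 1 (collision)
425 → bucket 0 (collision)
767 → bucket 2
119 → bucket 4
Final buckets:
0: 740 -> 125 -> 110 -> 425
1: 861 -> 486 -> 716
2: 767
3: 993
4: 119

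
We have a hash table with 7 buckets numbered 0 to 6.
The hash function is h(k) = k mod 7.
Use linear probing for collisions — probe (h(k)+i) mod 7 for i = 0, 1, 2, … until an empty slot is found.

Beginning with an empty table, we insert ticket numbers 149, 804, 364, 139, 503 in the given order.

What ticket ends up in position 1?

Insert 149: h=2, slot 2 empty -> index 2.
Insert 804: h=6, slot 6 empty -> index 6.
Insert 364: h=0, slot 0 empty -> index 0.
Insert 139: h=6, slots 6,0 occupied -> index 1.
Insert 503: h=6, slots 6,0,1,2 occupied -> index 3.
Table: [364, 139, 149, 503, ., ., 804]

139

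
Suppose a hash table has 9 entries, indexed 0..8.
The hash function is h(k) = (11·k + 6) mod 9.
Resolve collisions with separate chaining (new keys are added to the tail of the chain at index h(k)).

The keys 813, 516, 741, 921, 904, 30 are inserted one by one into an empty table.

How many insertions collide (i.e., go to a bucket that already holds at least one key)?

4

813 → bucket 3
516 → bucket 3 (collision)
741 → bucket 3 (collision)
921 → bucket 3 (collision)
904 → bucket 5
30 → bucket 3 (collision)
Final buckets:
0: ∅
1: ∅
2: ∅
3: 813 -> 516 -> 741 -> 921 -> 30
4: ∅
5: 904
6: ∅
7: ∅
8: ∅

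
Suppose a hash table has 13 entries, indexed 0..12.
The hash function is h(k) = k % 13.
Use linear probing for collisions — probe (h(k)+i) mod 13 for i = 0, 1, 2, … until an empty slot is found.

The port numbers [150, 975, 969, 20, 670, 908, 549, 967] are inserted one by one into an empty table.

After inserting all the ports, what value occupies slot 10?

670

150: h=7 -> slot 7
975: h=0 -> slot 0
969: h=7, probe 7,8 -> slot 8
20: h=7, probe 7,8,9 -> slot 9
670: h=7, probe 7,8,9,10 -> slot 10
908: h=11 -> slot 11
549: h=3 -> slot 3
967: h=5 -> slot 5
Table: [975, _, _, 549, _, 967, _, 150, 969, 20, 670, 908, _]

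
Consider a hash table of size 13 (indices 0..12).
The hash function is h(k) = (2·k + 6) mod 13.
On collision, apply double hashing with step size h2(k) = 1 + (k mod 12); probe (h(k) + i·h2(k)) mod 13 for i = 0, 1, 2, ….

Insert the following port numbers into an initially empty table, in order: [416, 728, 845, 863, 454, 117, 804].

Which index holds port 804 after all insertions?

5

416: h=6 => slot 6
728: h=6, h2=9, probe 6,2 => slot 2
845: h=6, h2=6, probe 6,12 => slot 12
863: h=3 => slot 3
454: h=4 => slot 4
117: h=6, h2=10, probe 6,3,0 => slot 0
804: h=2, h2=1, probe 2,3,4,5 => slot 5
Table: [117, _, 728, 863, 454, 804, 416, _, _, _, _, _, 845]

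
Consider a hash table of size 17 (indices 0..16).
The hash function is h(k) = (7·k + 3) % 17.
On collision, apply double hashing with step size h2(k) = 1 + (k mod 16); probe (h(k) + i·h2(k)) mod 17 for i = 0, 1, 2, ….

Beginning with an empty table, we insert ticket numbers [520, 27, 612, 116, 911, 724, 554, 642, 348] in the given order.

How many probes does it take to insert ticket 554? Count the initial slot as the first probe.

5

520 hashes to 5; slot 5 is free → place at 5.
27 hashes to 5, h2=12; 5 taken → place at 0.
612 hashes to 3; slot 3 is free → place at 3.
116 hashes to 16; slot 16 is free → place at 16.
911 hashes to 5, h2=16; 5 taken → place at 4.
724 hashes to 5, h2=5; 5 taken → place at 10.
554 hashes to 5, h2=11; 5,16,10,4 taken → place at 15.
642 hashes to 9; slot 9 is free → place at 9.
348 hashes to 8; slot 8 is free → place at 8.
Table: [27, —, —, 612, 911, 520, —, —, 348, 642, 724, —, —, —, —, 554, 116]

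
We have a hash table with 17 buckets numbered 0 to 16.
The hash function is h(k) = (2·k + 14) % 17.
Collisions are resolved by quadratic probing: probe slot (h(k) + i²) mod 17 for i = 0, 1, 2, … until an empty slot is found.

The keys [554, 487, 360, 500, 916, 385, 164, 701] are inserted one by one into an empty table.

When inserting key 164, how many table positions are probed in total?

554: h=0 → slot 0
487: h=2 → slot 2
360: h=3 → slot 3
500: h=11 → slot 11
916: h=10 → slot 10
385: h=2, probe 2,3,6 → slot 6
164: h=2, probe 2,3,6,11,1 → slot 1
701: h=5 → slot 5
Table: [554, 164, 487, 360, —, 701, 385, —, —, —, 916, 500, —, —, —, —, —]

5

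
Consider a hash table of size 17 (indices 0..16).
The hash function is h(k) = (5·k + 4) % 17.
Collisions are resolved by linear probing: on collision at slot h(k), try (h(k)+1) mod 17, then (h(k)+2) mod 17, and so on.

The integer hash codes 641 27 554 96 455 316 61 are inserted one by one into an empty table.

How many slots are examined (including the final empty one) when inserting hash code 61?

4

641: h=13 → slot 13
27: h=3 → slot 3
554: h=3, probe 3,4 → slot 4
96: h=8 → slot 8
455: h=1 → slot 1
316: h=3, probe 3,4,5 → slot 5
61: h=3, probe 3,4,5,6 → slot 6
Table: [∅, 455, ∅, 27, 554, 316, 61, ∅, 96, ∅, ∅, ∅, ∅, 641, ∅, ∅, ∅]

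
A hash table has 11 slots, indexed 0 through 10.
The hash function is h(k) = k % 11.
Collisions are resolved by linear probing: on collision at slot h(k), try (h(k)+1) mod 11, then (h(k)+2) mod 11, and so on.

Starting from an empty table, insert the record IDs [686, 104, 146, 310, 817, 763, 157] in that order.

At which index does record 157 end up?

Insert 686: h=4, slot 4 empty → index 4.
Insert 104: h=5, slot 5 empty → index 5.
Insert 146: h=3, slot 3 empty → index 3.
Insert 310: h=2, slot 2 empty → index 2.
Insert 817: h=3, slots 3,4,5 occupied → index 6.
Insert 763: h=4, slots 4,5,6 occupied → index 7.
Insert 157: h=3, slots 3,4,5,6,7 occupied → index 8.
Table: [-, -, 310, 146, 686, 104, 817, 763, 157, -, -]

8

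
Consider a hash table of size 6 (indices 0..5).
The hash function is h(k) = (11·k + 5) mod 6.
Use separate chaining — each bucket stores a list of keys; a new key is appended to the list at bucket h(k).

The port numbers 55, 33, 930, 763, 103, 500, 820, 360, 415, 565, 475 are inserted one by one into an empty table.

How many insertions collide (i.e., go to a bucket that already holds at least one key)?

Insert 55: h=4, bucket 4 empty -> new chain.
Insert 33: h=2, bucket 2 empty -> new chain.
Insert 930: h=5, bucket 5 empty -> new chain.
Insert 763: h=4, bucket 4 nonempty -> append to chain.
Insert 103: h=4, bucket 4 nonempty -> append to chain.
Insert 500: h=3, bucket 3 empty -> new chain.
Insert 820: h=1, bucket 1 empty -> new chain.
Insert 360: h=5, bucket 5 nonempty -> append to chain.
Insert 415: h=4, bucket 4 nonempty -> append to chain.
Insert 565: h=4, bucket 4 nonempty -> append to chain.
Insert 475: h=4, bucket 4 nonempty -> append to chain.
Final buckets:
0: ∅
1: 820
2: 33
3: 500
4: 55 -> 763 -> 103 -> 415 -> 565 -> 475
5: 930 -> 360

6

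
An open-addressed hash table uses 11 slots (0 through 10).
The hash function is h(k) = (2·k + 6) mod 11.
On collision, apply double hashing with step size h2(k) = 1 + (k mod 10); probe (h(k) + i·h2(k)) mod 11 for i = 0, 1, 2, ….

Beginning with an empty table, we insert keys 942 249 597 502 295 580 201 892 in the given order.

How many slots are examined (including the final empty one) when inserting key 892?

4

942 hashes to 9; slot 9 is free => place at 9.
249 hashes to 9, h2=10; 9 taken => place at 8.
597 hashes to 1; slot 1 is free => place at 1.
502 hashes to 9, h2=3; 9,1 taken => place at 4.
295 hashes to 2; slot 2 is free => place at 2.
580 hashes to 0; slot 0 is free => place at 0.
201 hashes to 1, h2=2; 1 taken => place at 3.
892 hashes to 8, h2=3; 8,0,3 taken => place at 6.
Table: [580, 597, 295, 201, 502, —, 892, —, 249, 942, —]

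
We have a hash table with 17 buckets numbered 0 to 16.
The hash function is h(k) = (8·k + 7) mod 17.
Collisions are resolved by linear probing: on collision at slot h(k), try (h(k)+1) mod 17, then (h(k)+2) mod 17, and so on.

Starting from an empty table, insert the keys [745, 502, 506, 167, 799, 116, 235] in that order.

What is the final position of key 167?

745: h=0 => slot 0
502: h=11 => slot 11
506: h=9 => slot 9
167: h=0, probe 0,1 => slot 1
799: h=7 => slot 7
116: h=0, probe 0,1,2 => slot 2
235: h=0, probe 0,1,2,3 => slot 3
Table: [745, 167, 116, 235, ., ., ., 799, ., 506, ., 502, ., ., ., ., .]

1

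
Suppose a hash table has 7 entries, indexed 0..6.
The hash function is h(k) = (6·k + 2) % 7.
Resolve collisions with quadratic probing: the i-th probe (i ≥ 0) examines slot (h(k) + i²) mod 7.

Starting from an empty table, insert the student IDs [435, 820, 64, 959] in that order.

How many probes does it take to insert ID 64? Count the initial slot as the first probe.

3

Insert 435: h=1, slot 1 empty → index 1.
Insert 820: h=1, slot 1 occupied → index 2.
Insert 64: h=1, slots 1,2 occupied → index 5.
Insert 959: h=2, slot 2 occupied → index 3.
Table: [—, 435, 820, 959, —, 64, —]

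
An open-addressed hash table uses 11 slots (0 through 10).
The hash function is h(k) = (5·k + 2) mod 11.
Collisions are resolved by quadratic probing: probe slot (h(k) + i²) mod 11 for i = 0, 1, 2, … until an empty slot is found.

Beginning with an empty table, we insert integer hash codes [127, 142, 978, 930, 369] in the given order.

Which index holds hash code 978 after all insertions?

9

127 hashes to 10; slot 10 is free => place at 10.
142 hashes to 8; slot 8 is free => place at 8.
978 hashes to 8; 8 taken => place at 9.
930 hashes to 10; 10 taken => place at 0.
369 hashes to 10; 10,0 taken => place at 3.
Table: [930, _, _, 369, _, _, _, _, 142, 978, 127]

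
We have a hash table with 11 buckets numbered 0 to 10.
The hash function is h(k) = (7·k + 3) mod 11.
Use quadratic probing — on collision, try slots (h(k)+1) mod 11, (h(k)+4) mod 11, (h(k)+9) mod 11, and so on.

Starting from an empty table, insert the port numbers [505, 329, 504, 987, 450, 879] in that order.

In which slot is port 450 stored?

5

505: h=7 -> slot 7
329: h=7, probe 7,8 -> slot 8
504: h=0 -> slot 0
987: h=4 -> slot 4
450: h=7, probe 7,8,0,5 -> slot 5
879: h=7, probe 7,8,0,5,1 -> slot 1
Table: [504, 879, ., ., 987, 450, ., 505, 329, ., .]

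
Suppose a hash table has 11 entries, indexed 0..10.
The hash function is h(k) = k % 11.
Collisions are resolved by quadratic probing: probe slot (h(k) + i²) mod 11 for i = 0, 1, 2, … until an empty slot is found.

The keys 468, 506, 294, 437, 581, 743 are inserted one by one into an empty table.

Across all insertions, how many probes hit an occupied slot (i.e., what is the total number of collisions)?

3

468 hashes to 6; slot 6 is free -> place at 6.
506 hashes to 0; slot 0 is free -> place at 0.
294 hashes to 8; slot 8 is free -> place at 8.
437 hashes to 8; 8 taken -> place at 9.
581 hashes to 9; 9 taken -> place at 10.
743 hashes to 6; 6 taken -> place at 7.
Table: [506, ∅, ∅, ∅, ∅, ∅, 468, 743, 294, 437, 581]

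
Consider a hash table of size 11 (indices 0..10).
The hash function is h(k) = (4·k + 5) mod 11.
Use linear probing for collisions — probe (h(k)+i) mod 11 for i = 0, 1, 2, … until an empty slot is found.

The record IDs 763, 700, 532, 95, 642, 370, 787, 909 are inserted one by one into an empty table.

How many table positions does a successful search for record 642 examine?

763: h=10 -> slot 10
700: h=0 -> slot 0
532: h=10, probe 10,0,1 -> slot 1
95: h=0, probe 0,1,2 -> slot 2
642: h=10, probe 10,0,1,2,3 -> slot 3
370: h=0, probe 0,1,2,3,4 -> slot 4
787: h=7 -> slot 7
909: h=0, probe 0,1,2,3,4,5 -> slot 5
Table: [700, 532, 95, 642, 370, 909, -, 787, -, -, 763]
Lookup 642: h=10, probe 10,0,1,2,3 → found at 3.

5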